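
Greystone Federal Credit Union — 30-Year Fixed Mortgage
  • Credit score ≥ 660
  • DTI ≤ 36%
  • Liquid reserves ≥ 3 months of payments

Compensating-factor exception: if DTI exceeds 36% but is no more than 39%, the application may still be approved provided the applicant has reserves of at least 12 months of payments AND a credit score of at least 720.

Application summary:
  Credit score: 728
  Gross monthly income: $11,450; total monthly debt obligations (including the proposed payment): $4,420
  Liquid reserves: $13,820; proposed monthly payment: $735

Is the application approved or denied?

Credit score 728 ≥ 660 (meets base)
DTI = 4,420/11,450 = 38.6% > 36% — standard DTI limit exceeded.
Reserves: 13,820 ÷ 735 = 18.8 months (meets 3-month minimum)
DTI 38.6% is within the 36%–39% exception band; checking compensating factors.
Override check — reserves: 18.8 mo (ok); score: 728 (ok).
Both override conditions satisfied; DTI exception granted.

Approved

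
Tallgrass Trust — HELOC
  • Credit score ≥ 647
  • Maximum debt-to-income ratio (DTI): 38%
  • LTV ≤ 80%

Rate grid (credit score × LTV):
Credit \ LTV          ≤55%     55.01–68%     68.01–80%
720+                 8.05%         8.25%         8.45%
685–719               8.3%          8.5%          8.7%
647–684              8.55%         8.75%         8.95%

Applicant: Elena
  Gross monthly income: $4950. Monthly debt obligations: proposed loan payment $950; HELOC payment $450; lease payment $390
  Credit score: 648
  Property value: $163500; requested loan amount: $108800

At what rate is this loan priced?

Credit score 648 ≥ 647; Total monthly debts = (950 + 450 + 390) = 1,790. Debt-to-income = 1,790/4,950 = 36.2% — meets 38% limit
LTV = 108,800/163,500 = 66.5% ≤ 80%
Score 648 is in the 647–684 band; LTV 66.5% is in the 55.01–68% band → 8.75%.

8.75%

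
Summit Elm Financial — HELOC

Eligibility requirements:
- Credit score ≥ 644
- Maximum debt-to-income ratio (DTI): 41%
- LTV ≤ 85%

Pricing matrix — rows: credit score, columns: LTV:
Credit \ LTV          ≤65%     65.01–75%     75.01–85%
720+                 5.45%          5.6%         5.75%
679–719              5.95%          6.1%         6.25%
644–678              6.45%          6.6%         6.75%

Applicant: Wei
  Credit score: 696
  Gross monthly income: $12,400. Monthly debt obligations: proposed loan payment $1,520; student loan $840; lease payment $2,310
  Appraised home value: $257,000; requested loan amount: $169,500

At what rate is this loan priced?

Credit score 696 ≥ 644; Total monthly debts = (1,520 + 840 + 2,310) = 4,670. DTI = 4,670/12,400 = 37.7% ≤ 41%
LTV: 169,500 ÷ 257,000 = 66%, within 85% cap
Credit 696 → row 679–719; LTV 66% → column 65.01–75%. Grid cell → 6.1%.

6.1%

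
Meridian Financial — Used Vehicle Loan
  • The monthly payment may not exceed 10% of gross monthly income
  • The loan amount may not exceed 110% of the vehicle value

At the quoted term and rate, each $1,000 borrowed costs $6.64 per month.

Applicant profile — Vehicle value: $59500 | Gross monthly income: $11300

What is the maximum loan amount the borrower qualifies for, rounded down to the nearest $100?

Payment cap: 10% × $11,300 = $1,130/month.
At $6.64 per $1,000, that supports 1,130/6.64 × 1,000 ≈ $170,180 → $170,100.
LTV cap: 110% × $59,500 = $65,450 → $65,400.
Binding constraint: loan-to-value.

$65,400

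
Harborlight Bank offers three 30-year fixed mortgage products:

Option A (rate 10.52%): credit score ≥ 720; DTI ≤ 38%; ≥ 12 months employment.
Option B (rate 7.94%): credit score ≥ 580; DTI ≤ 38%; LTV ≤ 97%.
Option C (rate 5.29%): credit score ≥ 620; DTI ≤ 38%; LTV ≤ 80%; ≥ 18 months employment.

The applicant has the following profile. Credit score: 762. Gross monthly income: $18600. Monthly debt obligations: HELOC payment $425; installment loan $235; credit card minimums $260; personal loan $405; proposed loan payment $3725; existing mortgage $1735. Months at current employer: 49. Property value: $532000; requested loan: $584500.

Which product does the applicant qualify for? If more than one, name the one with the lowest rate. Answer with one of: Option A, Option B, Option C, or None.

Total debts = (425 + 235 + 260 + 405 + 3,725 + 1,735) = 6,785; DTI = 6,785/18,600 = 36.5%.
LTV = 584,500/532,000 = 109.9%.
Option A: score 762 ≥ 720; DTI 36.5% ≤ 38%; employment 49 ≥ 12 mo → qualifies.
Option B: score 762 ≥ 580; DTI 36.5% ≤ 38%; LTV 109.9% > 97% → does not qualify.
Option C: score 762 ≥ 620; DTI 36.5% ≤ 38%; LTV 109.9% > 80%; employment 49 ≥ 18 mo → does not qualify.

Option A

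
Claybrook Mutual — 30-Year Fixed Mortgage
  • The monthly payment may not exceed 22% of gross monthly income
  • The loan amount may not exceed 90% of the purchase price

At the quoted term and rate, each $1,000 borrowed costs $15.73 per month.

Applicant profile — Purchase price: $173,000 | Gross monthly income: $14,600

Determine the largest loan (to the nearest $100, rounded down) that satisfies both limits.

$155,700

Payment cap: 22% × $14,600 = $3,212/month.
At $15.73 per $1,000, that supports 3,212/15.73 × 1,000 ≈ $204,195 → $204,100.
LTV cap: 90% × $173,000 = $155,700 → $155,700.
Binding constraint: loan-to-value.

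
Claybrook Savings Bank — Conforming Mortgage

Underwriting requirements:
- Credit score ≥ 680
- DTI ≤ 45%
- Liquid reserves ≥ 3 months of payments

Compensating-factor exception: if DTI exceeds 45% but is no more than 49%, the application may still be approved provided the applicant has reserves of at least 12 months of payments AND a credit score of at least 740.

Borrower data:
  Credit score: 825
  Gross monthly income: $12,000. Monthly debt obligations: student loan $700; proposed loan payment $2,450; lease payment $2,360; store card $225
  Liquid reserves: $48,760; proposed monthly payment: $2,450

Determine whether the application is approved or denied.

Credit score 825 ≥ 680 (meets base)
Total debts = (700 + 2,450 + 2,360 + 225) = 5,735. DTI = 5,735/12,000 = 47.8% > 45% — standard DTI limit exceeded.
Reserves: 48,760 ÷ 2,450 = 19.9 months (meets 3-month minimum)
47.8% falls in the override range (45%–49%), so the compensating-factor test applies.
Override check — reserves: 19.9 mo (ok); score: 825 (ok).
Both override conditions satisfied; DTI exception granted.

Approved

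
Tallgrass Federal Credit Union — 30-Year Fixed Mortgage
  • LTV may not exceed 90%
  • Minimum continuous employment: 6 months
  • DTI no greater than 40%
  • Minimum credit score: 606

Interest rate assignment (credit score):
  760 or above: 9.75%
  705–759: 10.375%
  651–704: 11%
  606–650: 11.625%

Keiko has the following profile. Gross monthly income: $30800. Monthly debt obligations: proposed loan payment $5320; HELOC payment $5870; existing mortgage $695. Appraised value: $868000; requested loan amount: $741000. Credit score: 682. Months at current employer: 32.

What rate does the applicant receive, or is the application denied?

Approved at 11%

Credit score 682 ≥ 606 (meets minimum)
Loan-to-value = 741,000/868,000 = 85.4% — pass (90% max)
Employment 32 ≥ 6 months
Total monthly debts = (5,320 + 5,870 + 695) = 11,885. Debt-to-income = 11,885/30,800 = 38.6% — meets 40% limit
All requirements met. Score 682 falls in the 651–704 tier → 11%.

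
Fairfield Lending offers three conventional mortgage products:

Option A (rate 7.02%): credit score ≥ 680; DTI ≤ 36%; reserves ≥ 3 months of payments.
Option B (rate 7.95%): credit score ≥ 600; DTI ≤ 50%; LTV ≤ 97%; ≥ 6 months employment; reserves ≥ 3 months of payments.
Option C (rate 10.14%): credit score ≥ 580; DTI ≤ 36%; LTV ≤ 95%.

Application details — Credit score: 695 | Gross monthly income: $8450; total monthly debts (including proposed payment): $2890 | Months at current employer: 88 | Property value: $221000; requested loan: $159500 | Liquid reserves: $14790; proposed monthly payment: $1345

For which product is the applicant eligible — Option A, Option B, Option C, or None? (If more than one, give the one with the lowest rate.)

DTI = 2,890/8,450 = 34.2%.
LTV = 159,500/221,000 = 72.2%.
Reserves = 14,790/1,345 = 11.0 months.
Option A: score 695 ≥ 680; DTI 34.2% ≤ 36%; reserves 11.0 ≥ 3 mo → qualifies.
Option B: score 695 ≥ 600; DTI 34.2% ≤ 50%; LTV 72.2% ≤ 97%; employment 88 ≥ 6 mo; reserves 11.0 ≥ 3 mo → qualifies.
Option C: score 695 ≥ 580; DTI 34.2% ≤ 36%; LTV 72.2% ≤ 95% → qualifies.
Qualifying: Option A, Option B, Option C. Lowest rate is 7.02% → Option A.

Option A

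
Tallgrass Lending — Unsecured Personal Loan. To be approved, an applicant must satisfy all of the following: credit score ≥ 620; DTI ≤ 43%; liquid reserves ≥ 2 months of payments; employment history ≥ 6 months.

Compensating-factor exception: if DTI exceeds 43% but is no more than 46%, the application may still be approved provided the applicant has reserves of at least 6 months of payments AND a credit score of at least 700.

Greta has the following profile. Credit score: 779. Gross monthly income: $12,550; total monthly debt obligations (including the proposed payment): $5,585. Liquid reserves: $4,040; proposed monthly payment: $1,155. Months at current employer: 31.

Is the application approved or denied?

Denied

Credit score 779 ≥ 620 (meets base)
DTI: 5,585 ÷ 12,550 = 44.5%, over the 43% base limit.
Reserves = 4,040/1,155 = 3.5 months ≥ 2
Employment 31 ≥ 6 months
DTI 44.5% is within the 43%–46% exception band; checking compensating factors.
Override check — reserves: 3.5 mo (short of 6); score: 779 (ok).
Override conditions not both satisfied; exception does not apply.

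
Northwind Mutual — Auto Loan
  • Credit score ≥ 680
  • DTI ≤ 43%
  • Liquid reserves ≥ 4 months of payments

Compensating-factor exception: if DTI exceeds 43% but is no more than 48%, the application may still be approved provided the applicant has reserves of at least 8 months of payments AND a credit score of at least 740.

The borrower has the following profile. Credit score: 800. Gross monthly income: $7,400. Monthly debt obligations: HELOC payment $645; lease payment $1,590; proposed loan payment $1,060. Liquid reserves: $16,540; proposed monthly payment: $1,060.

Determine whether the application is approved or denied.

Approved

Credit score 800 ≥ 680 (meets base)
Total debts = (645 + 1,590 + 1,060) = 3,295. DTI = 3,295/7,400 = 44.5% > 43% — standard DTI limit exceeded.
Reserves: 16,540 ÷ 1,060 = 15.6 months (meets 4-month minimum)
44.5% falls in the override range (43%–48%), so the compensating-factor test applies.
Reserves 15.6 ≥ 8 months; credit score 800 ≥ 740.
Both compensating conditions met → exception applies.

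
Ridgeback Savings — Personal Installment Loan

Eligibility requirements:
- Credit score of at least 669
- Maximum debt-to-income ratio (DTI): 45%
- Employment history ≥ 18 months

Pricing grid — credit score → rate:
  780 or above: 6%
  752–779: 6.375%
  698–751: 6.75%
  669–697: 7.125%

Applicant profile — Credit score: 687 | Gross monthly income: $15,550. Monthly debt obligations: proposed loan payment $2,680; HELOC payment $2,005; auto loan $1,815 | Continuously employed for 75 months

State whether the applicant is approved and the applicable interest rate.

Approved at 7.125%

Credit score 687 ≥ 669 (meets minimum)
Employment 75 ≥ 18 months
Total monthly debts = (2,680 + 2,005 + 1,815) = 6,500. DTI: 6,500 ÷ 15,550 = 41.8%, within the 45% cap
All requirements met. Score 687 falls in the 669–697 tier → 7.125%.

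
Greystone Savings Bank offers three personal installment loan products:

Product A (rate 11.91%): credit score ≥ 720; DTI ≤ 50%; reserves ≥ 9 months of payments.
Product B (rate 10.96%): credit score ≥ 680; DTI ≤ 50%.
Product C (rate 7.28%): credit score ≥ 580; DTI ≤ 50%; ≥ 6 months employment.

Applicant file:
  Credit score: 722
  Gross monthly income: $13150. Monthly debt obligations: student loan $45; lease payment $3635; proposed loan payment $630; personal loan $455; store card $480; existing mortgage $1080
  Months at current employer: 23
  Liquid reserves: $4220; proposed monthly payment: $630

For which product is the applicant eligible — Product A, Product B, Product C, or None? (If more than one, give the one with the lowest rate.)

Product C

Total debts = (45 + 3,635 + 630 + 455 + 480 + 1,080) = 6,325; DTI = 6,325/13,150 = 48.1%.
Reserves = 4,220/630 = 6.7 months.
Product A: score 722 ≥ 720; DTI 48.1% ≤ 50%; reserves 6.7 < 9 mo → does not qualify.
Product B: score 722 ≥ 680; DTI 48.1% ≤ 50% → qualifies.
Product C: score 722 ≥ 580; DTI 48.1% ≤ 50%; employment 23 ≥ 6 mo → qualifies.
Qualifying: Product B, Product C. Lowest rate is 7.28% → Product C.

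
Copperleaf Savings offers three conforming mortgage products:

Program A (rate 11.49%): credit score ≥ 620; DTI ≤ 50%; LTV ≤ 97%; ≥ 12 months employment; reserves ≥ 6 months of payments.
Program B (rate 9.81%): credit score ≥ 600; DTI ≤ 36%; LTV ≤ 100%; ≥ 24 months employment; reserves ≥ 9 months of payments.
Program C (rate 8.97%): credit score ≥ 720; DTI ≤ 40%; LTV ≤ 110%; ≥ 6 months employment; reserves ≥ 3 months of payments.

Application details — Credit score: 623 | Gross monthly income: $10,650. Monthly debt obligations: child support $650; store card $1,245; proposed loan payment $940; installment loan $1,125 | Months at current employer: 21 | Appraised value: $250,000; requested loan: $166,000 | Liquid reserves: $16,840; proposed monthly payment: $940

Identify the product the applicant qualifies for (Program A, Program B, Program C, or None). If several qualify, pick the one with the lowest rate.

Program A

Total debts = (650 + 1,245 + 940 + 1,125) = 3,960; DTI = 3,960/10,650 = 37.2%.
LTV = 166,000/250,000 = 66.4%.
Reserves = 16,840/940 = 17.9 months.
Program A: score 623 ≥ 620; DTI 37.2% ≤ 50%; LTV 66.4% ≤ 97%; employment 21 ≥ 12 mo; reserves 17.9 ≥ 6 mo → qualifies.
Program B: score 623 ≥ 600; DTI 37.2% > 36%; LTV 66.4% ≤ 100%; employment 21 < 24 mo; reserves 17.9 ≥ 9 mo → does not qualify.
Program C: score 623 < 720; DTI 37.2% ≤ 40%; LTV 66.4% ≤ 110%; employment 21 ≥ 6 mo; reserves 17.9 ≥ 3 mo → does not qualify.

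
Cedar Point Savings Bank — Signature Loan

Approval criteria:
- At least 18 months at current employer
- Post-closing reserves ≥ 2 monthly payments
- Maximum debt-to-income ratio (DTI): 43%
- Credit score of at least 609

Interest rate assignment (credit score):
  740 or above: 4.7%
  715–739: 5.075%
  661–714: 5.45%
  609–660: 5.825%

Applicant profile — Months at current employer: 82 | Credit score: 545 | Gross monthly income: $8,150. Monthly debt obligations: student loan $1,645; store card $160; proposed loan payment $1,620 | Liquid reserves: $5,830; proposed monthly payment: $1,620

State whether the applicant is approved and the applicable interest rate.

Credit score 545 < 609 (below minimum)
Employment 82 ≥ 18 months
Reserves: 5,830 ÷ 1,620 = 3.6 months (meets 2-month minimum)
Total monthly debts = (1,645 + 160 + 1,620) = 3,425. DTI: 3,425 ÷ 8,150 = 42%, within the 43% cap
Not all requirements met → denied.

Denied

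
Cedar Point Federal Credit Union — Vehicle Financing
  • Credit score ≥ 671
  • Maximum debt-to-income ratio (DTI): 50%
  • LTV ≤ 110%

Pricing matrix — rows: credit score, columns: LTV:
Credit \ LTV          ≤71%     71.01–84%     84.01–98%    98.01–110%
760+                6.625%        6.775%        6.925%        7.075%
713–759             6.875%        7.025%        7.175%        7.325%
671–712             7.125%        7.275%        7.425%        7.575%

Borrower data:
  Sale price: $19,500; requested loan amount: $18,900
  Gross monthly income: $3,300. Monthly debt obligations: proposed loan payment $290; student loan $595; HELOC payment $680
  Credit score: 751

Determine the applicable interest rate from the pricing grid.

Credit score 751 ≥ 671; Total monthly debts = (290 + 595 + 680) = 1,565. Debt-to-income = 1,565/3,300 = 47.4% — meets 50% limit
Loan-to-value = 18,900/19,500 = 96.9% — pass (110% max)
Row: 751 falls in 713–759. Column: 96.9% falls in 84.01–98%. Rate = 7.175%.

7.175%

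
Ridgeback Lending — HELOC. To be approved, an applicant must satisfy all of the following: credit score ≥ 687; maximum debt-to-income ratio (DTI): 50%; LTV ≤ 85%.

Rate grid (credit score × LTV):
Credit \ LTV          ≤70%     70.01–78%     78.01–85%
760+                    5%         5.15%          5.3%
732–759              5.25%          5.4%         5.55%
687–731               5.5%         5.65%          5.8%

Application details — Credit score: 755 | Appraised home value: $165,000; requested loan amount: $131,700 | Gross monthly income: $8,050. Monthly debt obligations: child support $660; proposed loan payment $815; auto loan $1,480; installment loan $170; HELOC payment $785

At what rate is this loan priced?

5.55%

Credit score 755 ≥ 687; Total monthly debts = (660 + 815 + 1,480 + 170 + 785) = 3,910. DTI = 3,910/8,050 = 48.6% ≤ 50%
LTV: 131,700 ÷ 165,000 = 79.8%, within 85% cap
Row: 755 falls in 732–759. Column: 79.8% falls in 78.01–85%. Rate = 5.55%.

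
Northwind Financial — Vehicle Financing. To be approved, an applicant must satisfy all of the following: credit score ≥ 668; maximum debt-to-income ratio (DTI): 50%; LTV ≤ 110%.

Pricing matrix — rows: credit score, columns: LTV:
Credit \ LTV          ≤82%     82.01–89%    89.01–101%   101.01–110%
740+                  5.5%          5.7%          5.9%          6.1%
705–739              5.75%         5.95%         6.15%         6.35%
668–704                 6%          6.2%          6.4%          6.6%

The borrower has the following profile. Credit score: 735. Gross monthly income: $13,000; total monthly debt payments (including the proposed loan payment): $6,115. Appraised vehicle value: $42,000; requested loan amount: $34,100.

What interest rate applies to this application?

Credit score 735 ≥ 668; DTI = 6,115/13,000 = 47% ≤ 50%
LTV: 34,100 ÷ 42,000 = 81.2%, within 110% cap
Row: 735 falls in 705–739. Column: 81.2% falls in ≤82%. Rate = 5.75%.

5.75%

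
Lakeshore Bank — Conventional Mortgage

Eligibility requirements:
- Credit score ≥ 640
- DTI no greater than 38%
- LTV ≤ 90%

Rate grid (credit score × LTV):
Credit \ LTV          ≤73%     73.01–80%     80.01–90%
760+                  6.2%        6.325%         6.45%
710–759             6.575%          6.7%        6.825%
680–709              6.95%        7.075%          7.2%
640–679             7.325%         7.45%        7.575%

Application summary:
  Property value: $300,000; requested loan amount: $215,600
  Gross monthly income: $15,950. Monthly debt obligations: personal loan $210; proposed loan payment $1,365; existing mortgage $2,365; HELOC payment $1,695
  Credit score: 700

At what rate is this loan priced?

Credit score 700 ≥ 640; Total monthly debts = (210 + 1,365 + 2,365 + 1,695) = 5,635. DTI: 5,635 ÷ 15,950 = 35.3%, within the 38% cap
LTV: 215,600 ÷ 300,000 = 71.9%, within 90% cap
Score 700 is in the 680–709 band; LTV 71.9% is in the ≤73% band → 6.95%.

6.95%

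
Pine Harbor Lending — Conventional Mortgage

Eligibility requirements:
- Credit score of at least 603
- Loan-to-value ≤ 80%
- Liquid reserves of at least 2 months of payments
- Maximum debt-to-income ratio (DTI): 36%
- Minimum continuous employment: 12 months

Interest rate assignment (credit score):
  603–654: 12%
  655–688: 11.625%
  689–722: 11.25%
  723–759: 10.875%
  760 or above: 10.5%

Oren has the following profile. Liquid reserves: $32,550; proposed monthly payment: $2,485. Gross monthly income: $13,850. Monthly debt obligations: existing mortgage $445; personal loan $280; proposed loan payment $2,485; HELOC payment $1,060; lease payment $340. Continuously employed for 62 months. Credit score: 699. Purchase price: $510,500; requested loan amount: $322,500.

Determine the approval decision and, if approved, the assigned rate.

Approved at 11.25%

Credit score 699 ≥ 603 (meets minimum)
Loan-to-value = 322,500/510,500 = 63.2% — pass (80% max)
Employment 62 ≥ 12 months
Reserves: 32,550 ÷ 2,485 = 13.1 months (meets 2-month minimum)
Total monthly debts = (445 + 280 + 2,485 + 1,060 + 340) = 4,610. DTI: 4,610 ÷ 13,850 = 33.3%, within the 36% cap
All requirements met. Score 699 falls in the 689–722 tier → 11.25%.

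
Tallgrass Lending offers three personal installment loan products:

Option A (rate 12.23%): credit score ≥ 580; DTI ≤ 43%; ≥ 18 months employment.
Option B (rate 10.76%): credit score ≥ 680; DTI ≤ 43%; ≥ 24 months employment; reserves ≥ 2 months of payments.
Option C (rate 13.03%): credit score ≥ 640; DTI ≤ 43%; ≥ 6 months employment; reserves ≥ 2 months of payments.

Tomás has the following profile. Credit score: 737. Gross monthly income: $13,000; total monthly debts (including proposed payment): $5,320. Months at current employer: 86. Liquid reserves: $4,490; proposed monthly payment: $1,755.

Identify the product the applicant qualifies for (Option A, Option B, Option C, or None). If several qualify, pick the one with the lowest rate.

Option B

DTI = 5,320/13,000 = 40.9%.
Reserves = 4,490/1,755 = 2.6 months.
Option A: score 737 ≥ 580; DTI 40.9% ≤ 43%; employment 86 ≥ 18 mo → qualifies.
Option B: score 737 ≥ 680; DTI 40.9% ≤ 43%; employment 86 ≥ 24 mo; reserves 2.6 ≥ 2 mo → qualifies.
Option C: score 737 ≥ 640; DTI 40.9% ≤ 43%; employment 86 ≥ 6 mo; reserves 2.6 ≥ 2 mo → qualifies.
Qualifying: Option A, Option B, Option C. Lowest rate is 10.76% → Option B.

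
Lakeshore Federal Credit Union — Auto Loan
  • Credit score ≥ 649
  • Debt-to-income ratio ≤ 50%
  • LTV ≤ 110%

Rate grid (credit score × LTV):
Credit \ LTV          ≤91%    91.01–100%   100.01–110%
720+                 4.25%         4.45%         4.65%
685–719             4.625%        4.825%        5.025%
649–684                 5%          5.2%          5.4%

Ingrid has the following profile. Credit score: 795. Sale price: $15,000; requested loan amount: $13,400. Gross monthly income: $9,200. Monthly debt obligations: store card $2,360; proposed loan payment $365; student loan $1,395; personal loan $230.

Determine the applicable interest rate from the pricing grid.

4.25%

Credit score 795 ≥ 649; Total monthly debts = (2,360 + 365 + 1,395 + 230) = 4,350. DTI: 4,350 ÷ 9,200 = 47.3%, within the 50% cap
LTV = 13,400/15,000 = 89.3% ≤ 110%
Score 795 is in the 720+ band; LTV 89.3% is in the ≤91% band → 4.25%.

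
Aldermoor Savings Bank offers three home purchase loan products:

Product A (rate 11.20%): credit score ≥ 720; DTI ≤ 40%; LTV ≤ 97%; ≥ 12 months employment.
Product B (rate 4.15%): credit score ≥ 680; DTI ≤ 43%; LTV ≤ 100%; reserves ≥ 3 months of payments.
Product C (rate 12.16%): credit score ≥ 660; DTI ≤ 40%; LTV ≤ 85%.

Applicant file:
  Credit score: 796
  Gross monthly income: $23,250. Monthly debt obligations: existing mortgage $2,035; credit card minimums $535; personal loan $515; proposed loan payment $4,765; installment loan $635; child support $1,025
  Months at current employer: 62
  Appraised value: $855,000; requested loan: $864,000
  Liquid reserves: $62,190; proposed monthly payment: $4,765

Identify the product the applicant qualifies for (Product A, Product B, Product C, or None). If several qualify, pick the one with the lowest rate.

None

Total debts = (2,035 + 535 + 515 + 4,765 + 635 + 1,025) = 9,510; DTI = 9,510/23,250 = 40.9%.
LTV = 864,000/855,000 = 101.1%.
Reserves = 62,190/4,765 = 13.1 months.
Product A: score 796 ≥ 720; DTI 40.9% > 40%; LTV 101.1% > 97%; employment 62 ≥ 12 mo → does not qualify.
Product B: score 796 ≥ 680; DTI 40.9% ≤ 43%; LTV 101.1% > 100%; reserves 13.1 ≥ 3 mo → does not qualify.
Product C: score 796 ≥ 660; DTI 40.9% > 40%; LTV 101.1% > 85% → does not qualify.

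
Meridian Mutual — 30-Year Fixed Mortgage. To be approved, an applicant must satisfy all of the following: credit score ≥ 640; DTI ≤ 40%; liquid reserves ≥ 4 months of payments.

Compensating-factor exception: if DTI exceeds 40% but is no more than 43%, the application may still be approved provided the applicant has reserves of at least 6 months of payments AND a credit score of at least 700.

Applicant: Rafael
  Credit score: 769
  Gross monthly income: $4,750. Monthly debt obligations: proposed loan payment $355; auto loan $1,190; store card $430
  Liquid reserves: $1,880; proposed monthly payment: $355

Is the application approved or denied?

Credit score 769 ≥ 640 (meets base)
Total debts = (355 + 1,190 + 430) = 1,975. DTI = 1,975/4,750 = 41.6% > 40% — standard DTI limit exceeded.
Reserves: 1,880 ÷ 355 = 5.3 months (meets 4-month minimum)
41.6% falls in the override range (40%–43%), so the compensating-factor test applies.
Override check — reserves: 5.3 mo (short of 6); score: 769 (ok).
Override conditions not both satisfied; exception does not apply.

Denied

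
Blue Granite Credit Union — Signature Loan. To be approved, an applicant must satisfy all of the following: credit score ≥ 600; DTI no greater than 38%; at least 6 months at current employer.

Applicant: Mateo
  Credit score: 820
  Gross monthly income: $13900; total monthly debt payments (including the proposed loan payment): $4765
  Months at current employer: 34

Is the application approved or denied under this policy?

Credit score 820 ≥ 600 (meets)
DTI: 4,765 ÷ 13,900 = 34.3%, within the 38% cap
Employment 34 ≥ 6 months
All criteria satisfied.

Approved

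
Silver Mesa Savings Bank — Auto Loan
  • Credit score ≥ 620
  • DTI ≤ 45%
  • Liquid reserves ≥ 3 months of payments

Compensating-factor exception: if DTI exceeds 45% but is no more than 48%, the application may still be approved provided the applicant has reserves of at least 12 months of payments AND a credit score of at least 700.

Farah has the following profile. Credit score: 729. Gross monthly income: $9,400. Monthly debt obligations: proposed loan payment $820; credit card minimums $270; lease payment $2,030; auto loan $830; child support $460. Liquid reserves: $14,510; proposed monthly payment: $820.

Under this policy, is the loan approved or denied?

Approved

Credit score 729 ≥ 620 (meets base)
Total debts = (820 + 270 + 2,030 + 830 + 460) = 4,410. DTI = 4,410/9,400 = 46.9% > 45% — standard DTI limit exceeded.
Liquid reserves cover 14,510/820 = 17.7 months — ≥ 3 required
46.9% falls in the override range (45%–48%), so the compensating-factor test applies.
Reserves 17.7 ≥ 12 months; credit score 729 ≥ 700.
Both override conditions satisfied; DTI exception granted.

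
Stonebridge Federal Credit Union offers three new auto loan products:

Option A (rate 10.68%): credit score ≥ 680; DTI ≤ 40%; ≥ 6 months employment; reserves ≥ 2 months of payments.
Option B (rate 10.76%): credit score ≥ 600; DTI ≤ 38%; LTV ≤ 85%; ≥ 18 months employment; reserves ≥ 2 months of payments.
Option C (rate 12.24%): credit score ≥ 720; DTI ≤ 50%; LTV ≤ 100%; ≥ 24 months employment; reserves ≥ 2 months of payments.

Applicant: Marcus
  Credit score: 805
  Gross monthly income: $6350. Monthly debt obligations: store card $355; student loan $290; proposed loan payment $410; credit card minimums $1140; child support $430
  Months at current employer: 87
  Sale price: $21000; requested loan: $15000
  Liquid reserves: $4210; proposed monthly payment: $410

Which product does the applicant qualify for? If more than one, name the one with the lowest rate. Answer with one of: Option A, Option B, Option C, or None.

Total debts = (355 + 290 + 410 + 1,140 + 430) = 2,625; DTI = 2,625/6,350 = 41.3%.
LTV = 15,000/21,000 = 71.4%.
Reserves = 4,210/410 = 10.3 months.
Option A: score 805 ≥ 680; DTI 41.3% > 40%; employment 87 ≥ 6 mo; reserves 10.3 ≥ 2 mo → does not qualify.
Option B: score 805 ≥ 600; DTI 41.3% > 38%; LTV 71.4% ≤ 85%; employment 87 ≥ 18 mo; reserves 10.3 ≥ 2 mo → does not qualify.
Option C: score 805 ≥ 720; DTI 41.3% ≤ 50%; LTV 71.4% ≤ 100%; employment 87 ≥ 24 mo; reserves 10.3 ≥ 2 mo → qualifies.

Option C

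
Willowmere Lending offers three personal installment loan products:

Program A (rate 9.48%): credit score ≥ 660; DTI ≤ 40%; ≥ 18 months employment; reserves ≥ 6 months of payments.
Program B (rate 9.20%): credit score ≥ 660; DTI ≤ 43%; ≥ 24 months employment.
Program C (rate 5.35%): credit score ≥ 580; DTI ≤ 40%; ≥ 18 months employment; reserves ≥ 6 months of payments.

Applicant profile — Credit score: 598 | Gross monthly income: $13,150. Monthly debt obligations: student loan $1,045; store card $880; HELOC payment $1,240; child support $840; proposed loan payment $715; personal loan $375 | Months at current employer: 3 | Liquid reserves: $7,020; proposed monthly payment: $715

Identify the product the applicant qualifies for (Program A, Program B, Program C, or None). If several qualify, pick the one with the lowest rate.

Total debts = (1,045 + 880 + 1,240 + 840 + 715 + 375) = 5,095; DTI = 5,095/13,150 = 38.7%.
Reserves = 7,020/715 = 9.8 months.
Program A: score 598 < 660; DTI 38.7% ≤ 40%; employment 3 < 18 mo; reserves 9.8 ≥ 6 mo → does not qualify.
Program B: score 598 < 660; DTI 38.7% ≤ 43%; employment 3 < 24 mo → does not qualify.
Program C: score 598 ≥ 580; DTI 38.7% ≤ 40%; employment 3 < 18 mo; reserves 9.8 ≥ 6 mo → does not qualify.

None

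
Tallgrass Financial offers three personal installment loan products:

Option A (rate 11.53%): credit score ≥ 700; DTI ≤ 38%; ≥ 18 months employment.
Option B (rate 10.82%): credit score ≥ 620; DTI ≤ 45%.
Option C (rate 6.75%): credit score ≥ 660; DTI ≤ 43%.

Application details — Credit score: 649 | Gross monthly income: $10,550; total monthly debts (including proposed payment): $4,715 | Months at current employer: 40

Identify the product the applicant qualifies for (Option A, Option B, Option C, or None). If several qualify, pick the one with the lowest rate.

Option B

DTI = 4,715/10,550 = 44.7%.
Option A: score 649 < 700; DTI 44.7% > 38%; employment 40 ≥ 18 mo → does not qualify.
Option B: score 649 ≥ 620; DTI 44.7% ≤ 45% → qualifies.
Option C: score 649 < 660; DTI 44.7% > 43% → does not qualify.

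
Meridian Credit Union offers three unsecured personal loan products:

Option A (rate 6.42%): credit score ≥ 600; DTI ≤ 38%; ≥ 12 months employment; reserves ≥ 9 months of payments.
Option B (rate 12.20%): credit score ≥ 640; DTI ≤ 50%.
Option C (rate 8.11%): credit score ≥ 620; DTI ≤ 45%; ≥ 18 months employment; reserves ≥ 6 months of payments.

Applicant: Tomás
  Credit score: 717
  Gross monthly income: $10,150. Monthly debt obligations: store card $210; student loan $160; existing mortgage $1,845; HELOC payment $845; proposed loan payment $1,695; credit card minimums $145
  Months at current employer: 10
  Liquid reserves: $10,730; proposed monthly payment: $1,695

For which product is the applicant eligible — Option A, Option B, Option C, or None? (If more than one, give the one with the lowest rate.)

Option B

Total debts = (210 + 160 + 1,845 + 845 + 1,695 + 145) = 4,900; DTI = 4,900/10,150 = 48.3%.
Reserves = 10,730/1,695 = 6.3 months.
Option A: score 717 ≥ 600; DTI 48.3% > 38%; employment 10 < 12 mo; reserves 6.3 < 9 mo → does not qualify.
Option B: score 717 ≥ 640; DTI 48.3% ≤ 50% → qualifies.
Option C: score 717 ≥ 620; DTI 48.3% > 45%; employment 10 < 18 mo; reserves 6.3 ≥ 6 mo → does not qualify.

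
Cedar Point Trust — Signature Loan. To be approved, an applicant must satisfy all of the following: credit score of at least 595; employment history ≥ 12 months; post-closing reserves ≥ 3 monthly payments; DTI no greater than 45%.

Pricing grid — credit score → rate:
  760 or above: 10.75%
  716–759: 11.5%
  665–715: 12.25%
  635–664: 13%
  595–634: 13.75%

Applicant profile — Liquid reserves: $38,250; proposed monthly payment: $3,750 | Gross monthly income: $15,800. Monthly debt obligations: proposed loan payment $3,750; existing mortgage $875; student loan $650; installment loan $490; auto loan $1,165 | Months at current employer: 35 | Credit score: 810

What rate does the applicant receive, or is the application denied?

Credit score 810 ≥ 595 (meets minimum)
Total monthly debts = (3,750 + 875 + 650 + 490 + 1,165) = 6,930. DTI = 6,930/15,800 = 43.9% ≤ 45%
Liquid reserves cover 38,250/3,750 = 10.2 months — ≥ 3 required
Employment 35 ≥ 12 months
All requirements met. Score 810 falls in the 760 or above tier → 10.75%.

Approved at 10.75%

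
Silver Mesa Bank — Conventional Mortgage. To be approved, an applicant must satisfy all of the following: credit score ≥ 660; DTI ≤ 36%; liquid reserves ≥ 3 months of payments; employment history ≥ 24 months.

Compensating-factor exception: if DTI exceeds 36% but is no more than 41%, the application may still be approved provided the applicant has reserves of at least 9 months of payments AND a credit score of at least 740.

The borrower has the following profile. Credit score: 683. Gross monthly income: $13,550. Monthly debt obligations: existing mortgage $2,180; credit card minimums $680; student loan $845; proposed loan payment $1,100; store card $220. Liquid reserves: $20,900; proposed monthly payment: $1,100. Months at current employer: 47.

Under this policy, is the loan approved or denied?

Credit score 683 ≥ 660 (meets base)
Total debts = (2,180 + 680 + 845 + 1,100 + 220) = 5,025. DTI = 5,025/13,550 = 37.1% > 36% — standard DTI limit exceeded.
Liquid reserves cover 20,900/1,100 = 19.0 months — ≥ 3 required
Employment 47 ≥ 24 months
DTI 37.1% is within the 36%–41% exception band; checking compensating factors.
Override check — reserves: 19.0 mo (ok); score: 683 (below 740).
Override conditions not both satisfied; exception does not apply.

Denied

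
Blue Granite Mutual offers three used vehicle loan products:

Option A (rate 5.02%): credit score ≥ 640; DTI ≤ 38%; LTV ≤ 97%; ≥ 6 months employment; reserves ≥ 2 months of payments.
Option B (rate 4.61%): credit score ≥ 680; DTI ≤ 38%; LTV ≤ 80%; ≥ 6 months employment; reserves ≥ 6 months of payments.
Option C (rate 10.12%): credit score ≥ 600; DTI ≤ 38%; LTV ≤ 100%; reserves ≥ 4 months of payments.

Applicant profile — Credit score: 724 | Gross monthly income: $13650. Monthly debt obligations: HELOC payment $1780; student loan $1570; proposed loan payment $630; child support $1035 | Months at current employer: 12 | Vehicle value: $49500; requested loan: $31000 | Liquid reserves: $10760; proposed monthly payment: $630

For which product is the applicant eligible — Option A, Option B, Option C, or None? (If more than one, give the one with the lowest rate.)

Option B

Total debts = (1,780 + 1,570 + 630 + 1,035) = 5,015; DTI = 5,015/13,650 = 36.7%.
LTV = 31,000/49,500 = 62.6%.
Reserves = 10,760/630 = 17.1 months.
Option A: score 724 ≥ 640; DTI 36.7% ≤ 38%; LTV 62.6% ≤ 97%; employment 12 ≥ 6 mo; reserves 17.1 ≥ 2 mo → qualifies.
Option B: score 724 ≥ 680; DTI 36.7% ≤ 38%; LTV 62.6% ≤ 80%; employment 12 ≥ 6 mo; reserves 17.1 ≥ 6 mo → qualifies.
Option C: score 724 ≥ 600; DTI 36.7% ≤ 38%; LTV 62.6% ≤ 100%; reserves 17.1 ≥ 4 mo → qualifies.
Qualifying: Option A, Option B, Option C. Lowest rate is 4.61% → Option B.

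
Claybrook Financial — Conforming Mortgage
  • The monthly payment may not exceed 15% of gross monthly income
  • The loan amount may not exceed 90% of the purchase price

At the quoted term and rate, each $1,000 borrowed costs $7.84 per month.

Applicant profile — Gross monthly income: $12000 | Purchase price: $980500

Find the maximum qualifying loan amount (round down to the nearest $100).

Payment cap: 15% × $12,000 = $1,800/month.
At $7.84 per $1,000, that supports 1,800/7.84 × 1,000 ≈ $229,591 → $229,500.
LTV cap: 90% × $980,500 = $882,450 → $882,400.
Binding constraint: payment-to-income.

$229,500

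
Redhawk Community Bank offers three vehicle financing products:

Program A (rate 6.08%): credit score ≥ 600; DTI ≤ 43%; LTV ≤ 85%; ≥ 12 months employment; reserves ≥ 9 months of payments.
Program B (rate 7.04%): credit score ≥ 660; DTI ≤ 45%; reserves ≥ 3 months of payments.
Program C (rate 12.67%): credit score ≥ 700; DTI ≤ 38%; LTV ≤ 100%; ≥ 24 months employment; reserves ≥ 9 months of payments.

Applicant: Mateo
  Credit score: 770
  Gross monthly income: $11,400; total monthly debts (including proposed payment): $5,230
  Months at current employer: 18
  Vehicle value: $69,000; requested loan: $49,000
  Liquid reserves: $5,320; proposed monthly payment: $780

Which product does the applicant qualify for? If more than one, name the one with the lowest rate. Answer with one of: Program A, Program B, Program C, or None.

None

DTI = 5,230/11,400 = 45.9%.
LTV = 49,000/69,000 = 71%.
Reserves = 5,320/780 = 6.8 months.
Program A: score 770 ≥ 600; DTI 45.9% > 43%; LTV 71% ≤ 85%; employment 18 ≥ 12 mo; reserves 6.8 < 9 mo → does not qualify.
Program B: score 770 ≥ 660; DTI 45.9% > 45%; reserves 6.8 ≥ 3 mo → does not qualify.
Program C: score 770 ≥ 700; DTI 45.9% > 38%; LTV 71% ≤ 100%; employment 18 < 24 mo; reserves 6.8 < 9 mo → does not qualify.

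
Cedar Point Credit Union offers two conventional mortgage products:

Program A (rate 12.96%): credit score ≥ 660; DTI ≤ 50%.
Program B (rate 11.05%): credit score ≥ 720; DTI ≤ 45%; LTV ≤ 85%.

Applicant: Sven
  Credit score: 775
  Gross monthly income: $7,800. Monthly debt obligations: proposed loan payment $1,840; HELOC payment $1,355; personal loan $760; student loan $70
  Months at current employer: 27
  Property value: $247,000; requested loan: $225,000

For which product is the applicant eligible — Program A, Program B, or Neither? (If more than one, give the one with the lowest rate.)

Neither

Total debts = (1,840 + 1,355 + 760 + 70) = 4,025; DTI = 4,025/7,800 = 51.6%.
LTV = 225,000/247,000 = 91.1%.
Program A: score 775 ≥ 660; DTI 51.6% > 50% → does not qualify.
Program B: score 775 ≥ 720; DTI 51.6% > 45%; LTV 91.1% > 85% → does not qualify.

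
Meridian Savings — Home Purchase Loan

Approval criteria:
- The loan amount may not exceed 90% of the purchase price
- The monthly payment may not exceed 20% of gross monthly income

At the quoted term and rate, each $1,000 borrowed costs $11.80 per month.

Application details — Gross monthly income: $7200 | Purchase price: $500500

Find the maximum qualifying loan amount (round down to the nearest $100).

Payment cap: 20% × $7,200 = $1,440/month.
At $11.80 per $1,000, that supports 1,440/11.80 × 1,000 ≈ $122,033 → $122,000.
LTV cap: 90% × $500,500 = $450,450 → $450,400.
Binding constraint: payment-to-income.

$122,000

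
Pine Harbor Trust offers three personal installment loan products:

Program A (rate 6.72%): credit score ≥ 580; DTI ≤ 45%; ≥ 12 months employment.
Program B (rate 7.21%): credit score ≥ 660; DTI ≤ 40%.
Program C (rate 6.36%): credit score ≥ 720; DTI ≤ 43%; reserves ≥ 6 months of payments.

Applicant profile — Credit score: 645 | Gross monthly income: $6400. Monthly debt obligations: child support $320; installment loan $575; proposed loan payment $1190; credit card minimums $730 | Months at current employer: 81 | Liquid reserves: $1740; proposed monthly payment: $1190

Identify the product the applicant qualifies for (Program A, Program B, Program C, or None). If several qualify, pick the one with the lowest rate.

Total debts = (320 + 575 + 1,190 + 730) = 2,815; DTI = 2,815/6,400 = 44%.
Reserves = 1,740/1,190 = 1.5 months.
Program A: score 645 ≥ 580; DTI 44% ≤ 45%; employment 81 ≥ 12 mo → qualifies.
Program B: score 645 < 660; DTI 44% > 40% → does not qualify.
Program C: score 645 < 720; DTI 44% > 43%; reserves 1.5 < 6 mo → does not qualify.

Program A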